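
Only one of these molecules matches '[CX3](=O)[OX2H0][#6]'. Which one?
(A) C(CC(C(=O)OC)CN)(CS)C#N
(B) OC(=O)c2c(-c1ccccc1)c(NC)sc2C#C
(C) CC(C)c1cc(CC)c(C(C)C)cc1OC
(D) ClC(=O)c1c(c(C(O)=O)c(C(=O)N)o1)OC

A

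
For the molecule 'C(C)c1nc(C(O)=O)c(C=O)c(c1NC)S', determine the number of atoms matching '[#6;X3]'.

7

The query [#6;X3] means: any carbon (aromatic or not) with three total connections.
Check the 16 heavy atoms by environment: 1× n (aromatic, X2) → no; 5× c (aromatic, X3) → match; 3× C (X4) → no; 2× C (X3) → match; 2× O (X1) → no; 1× O (X2) → no; 1× S (X2) → no; 1× N (X3) → no.
Summing the matching environments: 5 + 2 = 7 matching atoms.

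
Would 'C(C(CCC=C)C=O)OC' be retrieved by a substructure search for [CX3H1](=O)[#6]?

Yes

The pattern [CX3H1](=O)[#6] describes an sp2 carbon with one H, double-bonded to O and single-bonded to carbon — an aldehyde.
The molecule carries an aldehyde (-CHO), whose atoms satisfy every constraint of the query, so the pattern matches.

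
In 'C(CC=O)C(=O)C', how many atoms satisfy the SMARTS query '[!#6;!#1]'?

2

The query [!#6;!#1] means: not carbon and not hydrogen — any heteroatom.
Check the 7 heavy atoms by environment: 5× C → no; 2× O → match.
That gives 2 matching atoms.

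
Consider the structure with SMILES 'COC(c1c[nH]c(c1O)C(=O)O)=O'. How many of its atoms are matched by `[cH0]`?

3

The query [cH0] means: aromatic carbon with no attached hydrogen (substituted or ring-fusion).
Check the 13 heavy atoms by environment: 1× n (aromatic, H1) → no; 3× c (aromatic, H0) → match; 1× c (aromatic, H1) → no; 2× C (H0) → no; 3× O (H0) → no; 2× O (H1) → no; 1× C (H3) → no.
That gives 3 matching atoms.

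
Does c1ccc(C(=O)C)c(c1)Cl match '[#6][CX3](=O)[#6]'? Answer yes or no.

The pattern [#6][CX3](=O)[#6] describes a carbonyl carbon (no H) flanked by two carbons — a ketone.
The molecule carries an acetyl/ketone group (-C(=O)CH3), whose atoms satisfy every constraint of the query, so the pattern matches.

Yes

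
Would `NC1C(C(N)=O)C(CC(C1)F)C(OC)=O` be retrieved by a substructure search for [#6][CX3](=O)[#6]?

The pattern [#6][CX3](=O)[#6] describes a carbonyl carbon (no H) flanked by two carbons — a ketone.
The closest candidate here is a primary amide (-C(=O)NH2), but one neighbour of the carbonyl carbon is N, not C. No other fragment satisfies the full query, so there is no match.

No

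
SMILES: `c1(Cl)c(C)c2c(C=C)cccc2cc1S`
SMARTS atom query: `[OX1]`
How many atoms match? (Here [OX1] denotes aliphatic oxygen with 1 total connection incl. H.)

0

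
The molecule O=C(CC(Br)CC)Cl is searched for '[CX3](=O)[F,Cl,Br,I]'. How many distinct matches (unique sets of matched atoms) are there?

1

[CX3](=O)[F,Cl,Br,I] is the SMARTS for an acyl halide: a carbonyl carbon bonded to a halogen.
Exactly one fragment in the molecule meets all constraints, giving 1 match.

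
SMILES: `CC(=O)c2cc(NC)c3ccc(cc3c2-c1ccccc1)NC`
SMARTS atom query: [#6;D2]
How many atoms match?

The query [#6;D2] means: any carbon bonded to exactly two heavy atoms.
Check the 23 heavy atoms by environment: 7× c (aromatic, D3) → no; 9× c (aromatic, D2) → match; 2× N (D2) → no; 3× C (D1) → no; 1× C (D3) → no; 1× O (D1) → no.
That gives 9 matching atoms.

9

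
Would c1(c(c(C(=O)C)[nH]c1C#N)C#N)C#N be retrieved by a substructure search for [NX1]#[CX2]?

Yes

The pattern [NX1]#[CX2] describes a nitrogen triple-bonded to a two-connected carbon — a nitrile.
The molecule carries a nitrile (-C#N), whose atoms satisfy every constraint of the query, so the pattern matches.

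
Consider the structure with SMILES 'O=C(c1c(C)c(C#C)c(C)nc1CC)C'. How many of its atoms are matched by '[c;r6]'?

5

The query [c;r6] means: aromatic carbon that belongs to a six-membered ring.
Check the 15 heavy atoms by environment: 1× n (aromatic, in 6-ring) → no; 5× c (aromatic, in 6-ring) → match; 8× C (acyclic) → no; 1× O (acyclic) → no.
That gives 5 matching atoms.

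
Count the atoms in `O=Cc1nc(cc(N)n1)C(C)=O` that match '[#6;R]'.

4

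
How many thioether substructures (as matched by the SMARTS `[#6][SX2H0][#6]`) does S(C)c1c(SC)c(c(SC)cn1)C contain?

[#6][SX2H0][#6] is the SMARTS for a thioether: an aliphatic sulfur bridging two carbons with no H on the sulfur.
The molecule carries 3 separate instances of a methylthio ether (-SCH3) meeting every constraint; each maps to a distinct set of atoms, giving 3 matches.

3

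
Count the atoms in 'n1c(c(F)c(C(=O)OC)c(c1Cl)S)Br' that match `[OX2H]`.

0

Check the 14 heavy atoms by environment: 1× n (aromatic, H0, X2) → no; 5× c (aromatic, H0, X3) → no; 1× C (H0, X3) → no; 1× O (H0, X1) → no; 1× O (H0, X2) → no; 1× C (H3, X4) → no; 1× F (H0, X1) → no; 1× Cl (H0, X1) → no; 1× S (H1, X2) → no; 1× Br (H0, X1) → no.
No environment satisfies the query, so 0 matching atoms.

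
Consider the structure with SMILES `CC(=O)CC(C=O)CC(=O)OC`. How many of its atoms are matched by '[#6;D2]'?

3

Check the 12 heavy atoms by environment: 3× C (D2) → match; 3× C (D3) → no; 3× O (D1) → no; 1× O (D2) → no; 2× C (D1) → no.
That gives 3 matching atoms.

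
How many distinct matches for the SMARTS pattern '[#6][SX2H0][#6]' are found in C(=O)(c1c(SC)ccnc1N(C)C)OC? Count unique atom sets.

1

[#6][SX2H0][#6] is the SMARTS for a thioether: an aliphatic sulfur bridging two carbons with no H on the sulfur.
Exactly one fragment in the molecule meets all constraints, giving 1 match.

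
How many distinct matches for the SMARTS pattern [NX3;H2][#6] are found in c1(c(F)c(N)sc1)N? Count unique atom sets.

2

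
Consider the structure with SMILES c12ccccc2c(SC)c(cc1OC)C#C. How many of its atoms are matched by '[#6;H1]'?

6

Check the 16 heavy atoms by environment: 5× c (aromatic, H0) → no; 5× c (aromatic, H1) → match; 1× S (H0) → no; 2× C (H3) → no; 1× C (H0) → no; 1× C (H1) → match; 1× O (H0) → no.
Summing the matching environments: 5 + 1 = 6 matching atoms.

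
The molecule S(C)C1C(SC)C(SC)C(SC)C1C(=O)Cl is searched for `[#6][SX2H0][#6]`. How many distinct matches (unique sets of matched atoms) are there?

4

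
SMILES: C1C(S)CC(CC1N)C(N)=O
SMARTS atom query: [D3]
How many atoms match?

The query [D3] means: atom with exactly three heavy-atom neighbours.
Check the 11 heavy atoms by environment: 3× C (D2) → no; 4× C (D3) → match; 2× N (D1) → no; 1× S (D1) → no; 1× O (D1) → no.
That gives 4 matching atoms.

4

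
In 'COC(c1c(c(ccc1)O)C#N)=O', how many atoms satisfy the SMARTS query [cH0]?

3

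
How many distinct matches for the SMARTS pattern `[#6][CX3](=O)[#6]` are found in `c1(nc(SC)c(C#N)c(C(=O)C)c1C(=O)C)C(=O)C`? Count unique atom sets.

3

[#6][CX3](=O)[#6] is the SMARTS for a ketone: a carbonyl carbon (no H) flanked by two carbons.
The molecule carries 3 separate instances of an acetyl/ketone group (-C(=O)CH3) meeting every constraint; each maps to a distinct set of atoms, giving 3 matches.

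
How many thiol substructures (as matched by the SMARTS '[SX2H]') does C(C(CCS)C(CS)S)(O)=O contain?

[SX2H] is the SMARTS for a thiol: an aliphatic sulfur with two connections, one being H.
The molecule carries 3 separate instances of a thiol (-SH) meeting every constraint; each maps to a distinct set of atoms, giving 3 matches.

3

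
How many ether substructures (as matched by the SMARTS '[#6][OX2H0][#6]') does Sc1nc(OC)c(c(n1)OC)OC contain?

3

[#6][OX2H0][#6] is the SMARTS for an ether: an aliphatic oxygen bridging two carbons with no H on the oxygen.
The molecule carries 3 separate instances of a methoxy ether (-OCH3) meeting every constraint; each maps to a distinct set of atoms, giving 3 matches.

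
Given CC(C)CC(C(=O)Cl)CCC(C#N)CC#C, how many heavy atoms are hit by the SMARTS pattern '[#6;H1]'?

The query [#6;H1] means: any carbon bearing exactly one hydrogen.
Check the 16 heavy atoms by environment: 4× C (H2) → no; 4× C (H1) → match; 3× C (H0) → no; 1× O (H0) → no; 1× Cl (H0) → no; 2× C (H3) → no; 1× N (H0) → no.
That gives 4 matching atoms.

4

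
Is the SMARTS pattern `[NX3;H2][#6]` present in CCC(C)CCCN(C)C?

The pattern [NX3;H2][#6] describes a trivalent nitrogen with two H attached to carbon — a primary amine.
The closest candidate here is a dimethylamino group (-N(CH3)2), but the nitrogen has H0, not H2. No other fragment satisfies the full query, so there is no match.

No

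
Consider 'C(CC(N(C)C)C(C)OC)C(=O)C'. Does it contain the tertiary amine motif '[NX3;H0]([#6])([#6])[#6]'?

Yes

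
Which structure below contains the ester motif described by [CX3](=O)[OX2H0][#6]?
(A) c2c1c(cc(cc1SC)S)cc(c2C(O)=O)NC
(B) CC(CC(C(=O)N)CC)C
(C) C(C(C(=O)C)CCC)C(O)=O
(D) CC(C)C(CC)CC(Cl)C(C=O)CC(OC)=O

D

[CX3](=O)[OX2H0][#6] describes a carbonyl carbon bonded to an oxygen that is itself bonded to carbon (no H on that O) (an ester).
(A) has a carboxylic acid group (-C(=O)OH) but the singly-bonded O carries H (OX2H1, not H0).
(B) has a primary amide (-C(=O)NH2) but the carbonyl is bonded to N, not to an O-C linkage.
(C) has a carboxylic acid group (-C(=O)OH) but the singly-bonded O carries H (OX2H1, not H0).
(D) contains a methyl-ester group (-C(=O)OCH3), which satisfies every atom and bond constraint.
So the answer is (D).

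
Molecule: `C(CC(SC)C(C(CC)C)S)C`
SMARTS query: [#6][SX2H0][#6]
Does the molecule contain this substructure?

The pattern [#6][SX2H0][#6] describes an aliphatic sulfur bridging two carbons with no H on the sulfur — a thioether.
The molecule carries a methylthio ether (-SCH3), whose atoms satisfy every constraint of the query, so the pattern matches.

Yes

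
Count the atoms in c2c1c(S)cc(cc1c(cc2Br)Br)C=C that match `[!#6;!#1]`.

3

The query [!#6;!#1] means: not carbon and not hydrogen — any heteroatom.
Check the 15 heavy atoms by environment: 10× c (aromatic) → no; 2× Br → match; 1× S → match; 2× C → no.
Summing the matching environments: 2 + 1 = 3 matching atoms.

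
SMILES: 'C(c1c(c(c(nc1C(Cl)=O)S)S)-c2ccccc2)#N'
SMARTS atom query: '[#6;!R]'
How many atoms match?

2

The query [#6;!R] means: carbon not in any ring.
Check the 19 heavy atoms by environment: 1× n (aromatic, in 6-ring) → no; 11× c (aromatic, in 6-ring) → no; 2× C (acyclic) → match; 1× O (acyclic) → no; 1× Cl (acyclic) → no; 2× S (acyclic) → no; 1× N (acyclic) → no.
That gives 2 matching atoms.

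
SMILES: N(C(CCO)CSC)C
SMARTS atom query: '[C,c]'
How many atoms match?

6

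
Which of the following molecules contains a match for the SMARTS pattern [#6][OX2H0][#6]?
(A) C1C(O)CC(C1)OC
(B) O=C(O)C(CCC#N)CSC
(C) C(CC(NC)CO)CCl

A

[#6][OX2H0][#6] describes an aliphatic oxygen bridging two carbons with no H on the oxygen (an ether).
(A) contains a methoxy ether (-OCH3), which satisfies every atom and bond constraint.
(B) has a carboxylic acid group (-C(=O)OH) but the -OH oxygen has H1; the =O is OX1, not OX2.
(C) has a hydroxyl group (-OH) but the oxygen has H1, not H0 bridging two carbons.
So the answer is (A).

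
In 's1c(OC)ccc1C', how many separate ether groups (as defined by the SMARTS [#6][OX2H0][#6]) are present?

1

[#6][OX2H0][#6] is the SMARTS for an ether: an aliphatic oxygen bridging two carbons with no H on the oxygen.
Exactly one fragment in the molecule meets all constraints, giving 1 match.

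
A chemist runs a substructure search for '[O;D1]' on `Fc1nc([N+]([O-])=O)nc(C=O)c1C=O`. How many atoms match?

4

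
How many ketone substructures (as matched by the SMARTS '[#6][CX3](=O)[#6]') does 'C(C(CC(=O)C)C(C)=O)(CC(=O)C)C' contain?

3

[#6][CX3](=O)[#6] is the SMARTS for a ketone: a carbonyl carbon (no H) flanked by two carbons.
The molecule carries 3 separate instances of an acetyl/ketone group (-C(=O)CH3) meeting every constraint; each maps to a distinct set of atoms, giving 3 matches.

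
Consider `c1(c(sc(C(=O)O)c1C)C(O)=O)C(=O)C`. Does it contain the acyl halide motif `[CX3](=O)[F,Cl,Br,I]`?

No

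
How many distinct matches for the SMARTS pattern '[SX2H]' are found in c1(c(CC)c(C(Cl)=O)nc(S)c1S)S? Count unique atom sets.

3

[SX2H] is the SMARTS for a thiol: an aliphatic sulfur with two connections, one being H.
The molecule carries 3 separate instances of a thiol (-SH) meeting every constraint; each maps to a distinct set of atoms, giving 3 matches.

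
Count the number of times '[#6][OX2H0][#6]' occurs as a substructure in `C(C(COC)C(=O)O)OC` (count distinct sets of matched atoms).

2

[#6][OX2H0][#6] is the SMARTS for an ether: an aliphatic oxygen bridging two carbons with no H on the oxygen.
The molecule carries 2 separate instances of a methoxy ether (-OCH3) meeting every constraint; each maps to a distinct set of atoms, giving 2 matches.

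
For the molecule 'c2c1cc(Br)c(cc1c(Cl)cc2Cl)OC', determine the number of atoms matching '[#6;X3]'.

10

The query [#6;X3] means: any carbon (aromatic or not) with three total connections.
Check the 15 heavy atoms by environment: 10× c (aromatic, X3) → match; 2× Cl (X1) → no; 1× O (X2) → no; 1× C (X4) → no; 1× Br (X1) → no.
That gives 10 matching atoms.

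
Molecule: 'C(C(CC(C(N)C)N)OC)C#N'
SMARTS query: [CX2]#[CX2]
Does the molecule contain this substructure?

No

The pattern [CX2]#[CX2] describes a carbon-carbon triple bond — an alkyne.
The closest candidate here is a nitrile (-C#N), but the triple bond is C#N, not C#C. No other fragment satisfies the full query, so there is no match.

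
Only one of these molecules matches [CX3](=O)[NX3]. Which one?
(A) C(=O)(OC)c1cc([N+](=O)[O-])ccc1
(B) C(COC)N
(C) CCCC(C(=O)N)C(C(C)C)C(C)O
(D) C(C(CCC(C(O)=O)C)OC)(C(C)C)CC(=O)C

[CX3](=O)[NX3] describes a carbonyl carbon bonded to a trivalent nitrogen (an amide).
(A) has a methyl-ester group (-C(=O)OCH3) but the carbonyl is bonded to O, not to an NX3 nitrogen.
(B) has a primary amino group (-NH2) but the -NH2 is not attached to a carbonyl carbon.
(C) contains a primary amide (-C(=O)NH2), which satisfies every atom and bond constraint.
(D) has a carboxylic acid group (-C(=O)OH) but the carbonyl is bonded to O, not to an NX3 nitrogen.
So the answer is (C).

C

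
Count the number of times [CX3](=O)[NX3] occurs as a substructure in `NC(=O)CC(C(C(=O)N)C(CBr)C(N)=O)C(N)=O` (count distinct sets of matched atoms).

4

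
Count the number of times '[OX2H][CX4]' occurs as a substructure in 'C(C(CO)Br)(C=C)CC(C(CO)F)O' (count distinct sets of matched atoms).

[OX2H][CX4] is the SMARTS for an aliphatic alcohol: a hydroxyl oxygen bound to an sp3 (X4) carbon.
The molecule carries 3 separate instances of a hydroxyl group (-OH) meeting every constraint; each maps to a distinct set of atoms, giving 3 matches.

3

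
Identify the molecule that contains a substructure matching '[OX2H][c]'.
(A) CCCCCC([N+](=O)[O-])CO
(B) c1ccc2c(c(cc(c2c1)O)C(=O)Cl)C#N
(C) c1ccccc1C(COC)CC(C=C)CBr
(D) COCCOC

B

[OX2H][c] describes a hydroxyl oxygen attached to an aromatic carbon (a phenol).
(A) has a hydroxyl group (-OH) but the -OH is on an aliphatic carbon, not an aromatic c.
(B) contains a hydroxyl group (-OH), which satisfies every atom and bond constraint.
(C) has a methoxy ether (-OCH3) but the oxygen has H0, not H1.
(D) has a methoxy ether (-OCH3) but the oxygen has H0, not H1.
So the answer is (B).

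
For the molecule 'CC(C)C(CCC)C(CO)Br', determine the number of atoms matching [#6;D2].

Check the 11 heavy atoms by environment: 3× C (D2) → match; 3× C (D3) → no; 3× C (D1) → no; 1× O (D1) → no; 1× Br (D1) → no.
That gives 3 matching atoms.

3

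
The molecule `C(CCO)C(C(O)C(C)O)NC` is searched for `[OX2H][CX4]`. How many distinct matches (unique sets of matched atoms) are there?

3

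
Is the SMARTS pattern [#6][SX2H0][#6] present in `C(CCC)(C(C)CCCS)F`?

The pattern [#6][SX2H0][#6] describes an aliphatic sulfur bridging two carbons with no H on the sulfur — a thioether.
The closest candidate here is a thiol (-SH), but the sulfur has H1, not H0 bridging two carbons. No other fragment satisfies the full query, so there is no match.

No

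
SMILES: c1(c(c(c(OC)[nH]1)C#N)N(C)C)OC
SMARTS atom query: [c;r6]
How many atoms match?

0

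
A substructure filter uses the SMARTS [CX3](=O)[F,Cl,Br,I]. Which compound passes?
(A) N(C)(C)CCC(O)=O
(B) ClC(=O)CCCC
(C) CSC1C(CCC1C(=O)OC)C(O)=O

B

[CX3](=O)[F,Cl,Br,I] describes a carbonyl carbon bonded to a halogen (an acyl halide).
(A) has a carboxylic acid group (-C(=O)OH) but the carbonyl is bonded to -OH, not to a halogen.
(B) contains an acyl chloride (-C(=O)Cl), which satisfies every atom and bond constraint.
(C) has a carboxylic acid group (-C(=O)OH) but the carbonyl is bonded to -OH, not to a halogen.
So the answer is (B).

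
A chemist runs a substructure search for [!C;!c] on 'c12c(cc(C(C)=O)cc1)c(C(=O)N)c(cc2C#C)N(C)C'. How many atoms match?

The query [!C;!c] means: neither aliphatic nor aromatic carbon — same as [!#6].
Check the 21 heavy atoms by environment: 10× c (aromatic) → no; 7× C → no; 2× N → match; 2× O → match.
Summing the matching environments: 2 + 2 = 4 matching atoms.

4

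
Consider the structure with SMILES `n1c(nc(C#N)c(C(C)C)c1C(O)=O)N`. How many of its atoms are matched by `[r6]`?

6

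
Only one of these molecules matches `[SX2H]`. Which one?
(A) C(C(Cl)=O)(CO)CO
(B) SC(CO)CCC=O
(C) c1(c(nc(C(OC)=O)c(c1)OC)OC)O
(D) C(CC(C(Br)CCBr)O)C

B

[SX2H] describes an aliphatic sulfur with two connections, one being H (a thiol).
(A) has a hydroxyl group (-OH) but it is an -OH, not an -SH.
(B) contains a thiol (-SH), which satisfies every atom and bond constraint.
(C) has a hydroxyl group (-OH) but it is an -OH, not an -SH.
(D) has a hydroxyl group (-OH) but it is an -OH, not an -SH.
So the answer is (B).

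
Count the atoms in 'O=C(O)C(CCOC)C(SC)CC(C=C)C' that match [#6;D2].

4

The query [#6;D2] means: any carbon bonded to exactly two heavy atoms.
Check the 16 heavy atoms by environment: 4× C (D2) → match; 4× C (D3) → no; 4× C (D1) → no; 1× S (D2) → no; 2× O (D1) → no; 1× O (D2) → no.
That gives 4 matching atoms.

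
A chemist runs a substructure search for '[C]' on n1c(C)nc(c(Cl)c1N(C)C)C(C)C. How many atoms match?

6

The query [C] means: uppercase C matches aliphatic (non-aromatic) carbon only.
Check the 14 heavy atoms by environment: 2× n (aromatic) → no; 4× c (aromatic) → no; 6× C → match; 1× N → no; 1× Cl → no.
That gives 6 matching atoms.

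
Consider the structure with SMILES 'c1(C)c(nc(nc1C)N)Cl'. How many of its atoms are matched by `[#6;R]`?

4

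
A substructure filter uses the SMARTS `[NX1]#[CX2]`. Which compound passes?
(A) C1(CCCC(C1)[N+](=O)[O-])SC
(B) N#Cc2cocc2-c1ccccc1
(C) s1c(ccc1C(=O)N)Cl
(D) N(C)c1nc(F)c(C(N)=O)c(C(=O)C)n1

B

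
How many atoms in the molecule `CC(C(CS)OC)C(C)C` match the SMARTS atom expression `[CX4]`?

The query [CX4] means: C with X4: aliphatic carbon with exactly 4 total connections (bonds + H).
Check the 10 heavy atoms by environment: 8× C (X4) → match; 1× O (X2) → no; 1× S (X2) → no.
That gives 8 matching atoms.

8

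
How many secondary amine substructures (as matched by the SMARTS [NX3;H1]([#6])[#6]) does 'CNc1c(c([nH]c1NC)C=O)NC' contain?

[NX3;H1]([#6])[#6] is the SMARTS for a secondary amine: a trivalent nitrogen with one H, bonded to two carbons.
The molecule carries 3 separate instances of an N-methylamino group (-NHCH3) meeting every constraint; each maps to a distinct set of atoms, giving 3 matches.

3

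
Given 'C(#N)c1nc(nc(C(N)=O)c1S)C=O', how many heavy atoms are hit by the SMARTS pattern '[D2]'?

4

Check the 14 heavy atoms by environment: 2× n (aromatic, D2) → match; 4× c (aromatic, D3) → no; 1× C (D3) → no; 2× O (D1) → no; 2× N (D1) → no; 1× S (D1) → no; 2× C (D2) → match.
Summing the matching environments: 2 + 2 = 4 matching atoms.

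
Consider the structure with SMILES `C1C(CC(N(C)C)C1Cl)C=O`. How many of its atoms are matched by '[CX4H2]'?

The query [CX4H2] means: sp3 carbon (X4) with exactly two hydrogens.
Check the 11 heavy atoms by environment: 3× C (H1, X4) → no; 2× C (H2, X4) → match; 1× C (H1, X3) → no; 1× O (H0, X1) → no; 1× Cl (H0, X1) → no; 1× N (H0, X3) → no; 2× C (H3, X4) → no.
That gives 2 matching atoms.

2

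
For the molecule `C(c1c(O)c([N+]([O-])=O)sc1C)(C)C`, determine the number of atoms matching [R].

5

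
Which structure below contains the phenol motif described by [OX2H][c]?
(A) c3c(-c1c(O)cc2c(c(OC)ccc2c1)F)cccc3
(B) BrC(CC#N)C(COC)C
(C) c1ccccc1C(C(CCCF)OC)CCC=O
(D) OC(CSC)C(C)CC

[OX2H][c] describes a hydroxyl oxygen attached to an aromatic carbon (a phenol).
(A) contains a hydroxyl group (-OH), which satisfies every atom and bond constraint.
(B) has a methoxy ether (-OCH3) but the oxygen has H0, not H1.
(C) has a methoxy ether (-OCH3) but the oxygen has H0, not H1.
(D) has a hydroxyl group (-OH) but the -OH is on an aliphatic carbon, not an aromatic c.
So the answer is (A).

A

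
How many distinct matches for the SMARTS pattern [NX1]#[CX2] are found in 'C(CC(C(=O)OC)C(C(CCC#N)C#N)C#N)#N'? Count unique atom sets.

[NX1]#[CX2] is the SMARTS for a nitrile: a nitrogen triple-bonded to a two-connected carbon.
The molecule carries 4 separate instances of a nitrile (-C#N) meeting every constraint; each maps to a distinct set of atoms, giving 4 matches.

4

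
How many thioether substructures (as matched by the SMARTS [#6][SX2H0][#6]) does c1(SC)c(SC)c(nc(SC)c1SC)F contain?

[#6][SX2H0][#6] is the SMARTS for a thioether: an aliphatic sulfur bridging two carbons with no H on the sulfur.
The molecule carries 4 separate instances of a methylthio ether (-SCH3) meeting every constraint; each maps to a distinct set of atoms, giving 4 matches.

4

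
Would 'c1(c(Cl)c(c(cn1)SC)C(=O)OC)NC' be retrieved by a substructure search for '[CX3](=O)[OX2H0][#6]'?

Yes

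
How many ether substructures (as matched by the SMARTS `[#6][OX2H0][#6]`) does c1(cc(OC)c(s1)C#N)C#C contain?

1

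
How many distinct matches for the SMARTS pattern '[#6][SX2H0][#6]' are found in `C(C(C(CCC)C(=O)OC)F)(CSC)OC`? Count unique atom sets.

1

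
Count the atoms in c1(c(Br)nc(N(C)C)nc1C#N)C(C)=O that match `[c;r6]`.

The query [c;r6] means: aromatic carbon that belongs to a six-membered ring.
Check the 15 heavy atoms by environment: 2× n (aromatic, in 6-ring) → no; 4× c (aromatic, in 6-ring) → match; 5× C (acyclic) → no; 1× O (acyclic) → no; 2× N (acyclic) → no; 1× Br (acyclic) → no.
That gives 4 matching atoms.

4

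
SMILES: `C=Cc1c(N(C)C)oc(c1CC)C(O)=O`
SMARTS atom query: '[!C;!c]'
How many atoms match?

4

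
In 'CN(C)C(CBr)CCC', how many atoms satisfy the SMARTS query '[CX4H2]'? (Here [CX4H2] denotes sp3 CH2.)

The query [CX4H2] means: sp3 carbon (X4) with exactly two hydrogens.
Check the 9 heavy atoms by environment: 3× C (H2, X4) → match; 1× C (H1, X4) → no; 1× Br (H0, X1) → no; 1× N (H0, X3) → no; 3× C (H3, X4) → no.
That gives 3 matching atoms.

3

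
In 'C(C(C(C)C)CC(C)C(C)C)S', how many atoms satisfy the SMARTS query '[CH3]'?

Check the 12 heavy atoms by environment: 5× C (H3) → match; 4× C (H1) → no; 2× C (H2) → no; 1× S (H1) → no.
That gives 5 matching atoms.

5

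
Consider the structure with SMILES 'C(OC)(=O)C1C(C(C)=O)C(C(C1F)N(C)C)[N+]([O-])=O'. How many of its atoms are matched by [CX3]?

2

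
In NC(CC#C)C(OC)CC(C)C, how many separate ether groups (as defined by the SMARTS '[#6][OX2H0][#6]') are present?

[#6][OX2H0][#6] is the SMARTS for an ether: an aliphatic oxygen bridging two carbons with no H on the oxygen.
Exactly one fragment in the molecule meets all constraints, giving 1 match.

1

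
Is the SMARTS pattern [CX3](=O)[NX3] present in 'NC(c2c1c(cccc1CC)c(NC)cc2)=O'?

Yes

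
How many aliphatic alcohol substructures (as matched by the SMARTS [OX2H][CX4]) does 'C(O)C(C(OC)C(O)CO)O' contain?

[OX2H][CX4] is the SMARTS for an aliphatic alcohol: a hydroxyl oxygen bound to an sp3 (X4) carbon.
The molecule carries 4 separate instances of a hydroxyl group (-OH) meeting every constraint; each maps to a distinct set of atoms, giving 4 matches.

4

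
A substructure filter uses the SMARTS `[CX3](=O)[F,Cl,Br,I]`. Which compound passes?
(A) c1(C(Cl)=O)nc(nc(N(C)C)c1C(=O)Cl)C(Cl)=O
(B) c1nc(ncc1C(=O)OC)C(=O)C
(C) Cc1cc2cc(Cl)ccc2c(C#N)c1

A

[CX3](=O)[F,Cl,Br,I] describes a carbonyl carbon bonded to a halogen (an acyl halide).
(A) contains an acyl chloride (-C(=O)Cl), which satisfies every atom and bond constraint.
(B) has a methyl-ester group (-C(=O)OCH3) but the carbonyl is bonded to -O-C, not to a halogen.
(C) has a chloro substituent but the Cl is not on a carbonyl carbon.
So the answer is (A).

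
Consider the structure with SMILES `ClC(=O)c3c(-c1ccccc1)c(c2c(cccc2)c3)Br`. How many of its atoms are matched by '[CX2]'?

0

Check the 20 heavy atoms by environment: 16× c (aromatic, X3) → no; 1× C (X3) → no; 1× O (X1) → no; 1× Cl (X1) → no; 1× Br (X1) → no.
No environment satisfies the query, so 0 matching atoms.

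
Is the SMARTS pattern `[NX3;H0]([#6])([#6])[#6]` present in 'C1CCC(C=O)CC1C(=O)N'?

No

The pattern [NX3;H0]([#6])([#6])[#6] describes a trivalent nitrogen with no H, bonded to three carbons — a tertiary amine.
The closest candidate here is a primary amide (-C(=O)NH2), but the amide nitrogen has H2 and only one carbon neighbour. No other fragment satisfies the full query, so there is no match.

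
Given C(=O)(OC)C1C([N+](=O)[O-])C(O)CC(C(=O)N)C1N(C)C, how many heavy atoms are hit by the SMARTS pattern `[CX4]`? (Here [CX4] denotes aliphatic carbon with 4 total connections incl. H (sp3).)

9

Check the 20 heavy atoms by environment: 9× C (X4) → match; 2× O (X2) → no; 2× N (X3) → no; 2× C (X3) → no; 3× O (X1) → no; 1× N (charge +1, X3) → no; 1× O (charge -1, X1) → no.
That gives 9 matching atoms.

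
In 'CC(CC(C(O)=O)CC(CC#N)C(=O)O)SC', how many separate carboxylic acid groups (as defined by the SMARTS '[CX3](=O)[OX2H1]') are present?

[CX3](=O)[OX2H1] is the SMARTS for a carboxylic acid: an sp2 carbon double-bonded to O and single-bonded to an -OH oxygen.
The molecule carries 2 separate instances of a carboxylic acid group (-C(=O)OH) meeting every constraint; each maps to a distinct set of atoms, giving 2 matches.

2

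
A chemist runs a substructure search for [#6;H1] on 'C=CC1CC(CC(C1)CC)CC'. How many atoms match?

The query [#6;H1] means: any carbon bearing exactly one hydrogen.
Check the 12 heavy atoms by environment: 6× C (H2) → no; 4× C (H1) → match; 2× C (H3) → no.
That gives 4 matching atoms.

4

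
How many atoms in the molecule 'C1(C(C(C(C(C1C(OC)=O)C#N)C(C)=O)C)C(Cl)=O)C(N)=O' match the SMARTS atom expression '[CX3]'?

The query [CX3] means: C with X3: aliphatic carbon with exactly 3 total connections.
Check the 22 heavy atoms by environment: 9× C (X4) → no; 1× C (X2) → no; 1× N (X1) → no; 4× C (X3) → match; 4× O (X1) → no; 1× O (X2) → no; 1× Cl (X1) → no; 1× N (X3) → no.
That gives 4 matching atoms.

4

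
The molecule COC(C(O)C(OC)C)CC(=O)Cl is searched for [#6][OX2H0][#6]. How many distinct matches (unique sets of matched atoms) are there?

2

[#6][OX2H0][#6] is the SMARTS for an ether: an aliphatic oxygen bridging two carbons with no H on the oxygen.
The molecule carries 2 separate instances of a methoxy ether (-OCH3) meeting every constraint; each maps to a distinct set of atoms, giving 2 matches.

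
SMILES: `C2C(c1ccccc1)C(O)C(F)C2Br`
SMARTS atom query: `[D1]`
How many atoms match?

3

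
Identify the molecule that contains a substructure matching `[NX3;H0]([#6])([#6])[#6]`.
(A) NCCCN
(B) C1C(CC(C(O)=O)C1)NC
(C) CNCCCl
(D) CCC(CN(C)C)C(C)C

[NX3;H0]([#6])([#6])[#6] describes a trivalent nitrogen with no H, bonded to three carbons (a tertiary amine).
(A) has a primary amino group (-NH2) but the nitrogen has H2, not H0 with three carbons.
(B) has an N-methylamino group (-NHCH3) but the nitrogen still has one H (H1), not H0.
(C) has an N-methylamino group (-NHCH3) but the nitrogen still has one H (H1), not H0.
(D) contains a dimethylamino group (-N(CH3)2), which satisfies every atom and bond constraint.
So the answer is (D).

D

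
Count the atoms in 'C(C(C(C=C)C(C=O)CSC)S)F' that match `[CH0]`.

0

The query [CH0] means: aliphatic carbon with no attached hydrogen.
Check the 13 heavy atoms by environment: 3× C (H2) → no; 5× C (H1) → no; 1× O (H0) → no; 1× F (H0) → no; 1× S (H0) → no; 1× C (H3) → no; 1× S (H1) → no.
No environment satisfies the query, so 0 matching atoms.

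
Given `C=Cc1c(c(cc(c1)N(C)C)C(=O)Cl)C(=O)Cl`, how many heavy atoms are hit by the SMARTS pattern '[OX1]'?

Check the 17 heavy atoms by environment: 6× c (aromatic, X3) → no; 1× N (X3) → no; 2× C (X4) → no; 4× C (X3) → no; 2× O (X1) → match; 2× Cl (X1) → no.
That gives 2 matching atoms.

2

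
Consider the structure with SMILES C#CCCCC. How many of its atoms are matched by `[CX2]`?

The query [CX2] means: C with X2: aliphatic carbon with exactly 2 total connections.
Check the 6 heavy atoms by environment: 4× C (X4) → no; 2× C (X2) → match.
That gives 2 matching atoms.

2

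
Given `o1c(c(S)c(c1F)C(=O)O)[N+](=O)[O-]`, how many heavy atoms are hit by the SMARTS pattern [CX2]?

0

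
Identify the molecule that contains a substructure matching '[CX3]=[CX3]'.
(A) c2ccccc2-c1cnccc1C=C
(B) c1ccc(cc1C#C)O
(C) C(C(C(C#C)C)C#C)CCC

[CX3]=[CX3] describes a non-aromatic C=C double bond between two sp2 carbons (an alkene).
(A) contains a vinyl group (-CH=CH2), which satisfies every atom and bond constraint.
(B) has an ethynyl group (-C#CH) but the C-C bond is a triple bond, not a double bond.
(C) has an ethynyl group (-C#CH) but the C-C bond is a triple bond, not a double bond.
So the answer is (A).

A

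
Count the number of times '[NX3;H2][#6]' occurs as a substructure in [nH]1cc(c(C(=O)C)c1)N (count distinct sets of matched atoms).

[NX3;H2][#6] is the SMARTS for a primary amine: a trivalent nitrogen with two H attached to carbon.
Exactly one fragment in the molecule meets all constraints, giving 1 match.

1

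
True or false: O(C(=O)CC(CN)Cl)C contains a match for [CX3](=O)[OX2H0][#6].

True

The pattern [CX3](=O)[OX2H0][#6] describes a carbonyl carbon bonded to an oxygen that is itself bonded to carbon (no H on that O) — an ester.
The molecule carries a methyl-ester group (-C(=O)OCH3), whose atoms satisfy every constraint of the query, so the pattern matches.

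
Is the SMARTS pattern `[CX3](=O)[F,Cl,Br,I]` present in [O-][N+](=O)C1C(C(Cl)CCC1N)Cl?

No

The pattern [CX3](=O)[F,Cl,Br,I] describes a carbonyl carbon bonded to a halogen — an acyl halide.
The closest candidate here is a chloro substituent, but the Cl is not on a carbonyl carbon. No other fragment satisfies the full query, so there is no match.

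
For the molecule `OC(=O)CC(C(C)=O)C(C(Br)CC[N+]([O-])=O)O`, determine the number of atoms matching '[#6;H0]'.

2

The query [#6;H0] means: any carbon with no attached hydrogen.
Check the 17 heavy atoms by environment: 3× C (H2) → no; 3× C (H1) → no; 1× Br (H0) → no; 2× C (H0) → match; 3× O (H0) → no; 1× C (H3) → no; 2× O (H1) → no; 1× N (charge +1, H0) → no; 1× O (charge -1, H0) → no.
That gives 2 matching atoms.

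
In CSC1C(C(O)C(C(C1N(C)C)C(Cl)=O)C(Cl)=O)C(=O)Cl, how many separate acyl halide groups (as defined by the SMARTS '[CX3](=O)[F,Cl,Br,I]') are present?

3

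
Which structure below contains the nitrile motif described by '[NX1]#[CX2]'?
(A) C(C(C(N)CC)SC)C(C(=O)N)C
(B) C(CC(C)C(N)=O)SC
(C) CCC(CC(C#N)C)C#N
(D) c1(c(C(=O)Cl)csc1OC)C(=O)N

[NX1]#[CX2] describes a nitrogen triple-bonded to a two-connected carbon (a nitrile).
(A) has a primary amino group (-NH2) but the nitrogen is NX3 (three connections), not NX1 triple-bonded.
(B) has a primary amide (-C(=O)NH2) but the nitrogen is NX3, not NX1.
(C) contains a nitrile (-C#N), which satisfies every atom and bond constraint.
(D) has a primary amide (-C(=O)NH2) but the nitrogen is NX3, not NX1.
So the answer is (C).

C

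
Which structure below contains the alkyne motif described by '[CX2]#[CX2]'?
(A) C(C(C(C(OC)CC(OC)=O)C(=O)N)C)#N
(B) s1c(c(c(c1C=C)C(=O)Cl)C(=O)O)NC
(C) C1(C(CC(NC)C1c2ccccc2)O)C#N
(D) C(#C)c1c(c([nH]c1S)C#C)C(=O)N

D

[CX2]#[CX2] describes a carbon-carbon triple bond (an alkyne).
(A) has a nitrile (-C#N) but the triple bond is C#N, not C#C.
(B) has a vinyl group (-CH=CH2) but the C=C is a double bond; both carbons are CX3, not CX2.
(C) has a nitrile (-C#N) but the triple bond is C#N, not C#C.
(D) contains an ethynyl group (-C#CH), which satisfies every atom and bond constraint.
So the answer is (D).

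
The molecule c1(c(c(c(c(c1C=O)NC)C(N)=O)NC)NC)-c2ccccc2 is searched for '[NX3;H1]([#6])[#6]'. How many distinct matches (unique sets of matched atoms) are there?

3

[NX3;H1]([#6])[#6] is the SMARTS for a secondary amine: a trivalent nitrogen with one H, bonded to two carbons.
The molecule carries 3 separate instances of an N-methylamino group (-NHCH3) meeting every constraint; each maps to a distinct set of atoms, giving 3 matches.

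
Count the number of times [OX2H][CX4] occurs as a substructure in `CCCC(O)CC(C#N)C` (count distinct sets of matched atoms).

1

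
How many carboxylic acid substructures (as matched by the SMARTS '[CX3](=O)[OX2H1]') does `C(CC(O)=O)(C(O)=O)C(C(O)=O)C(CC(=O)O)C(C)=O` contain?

[CX3](=O)[OX2H1] is the SMARTS for a carboxylic acid: an sp2 carbon double-bonded to O and single-bonded to an -OH oxygen.
The molecule carries 4 separate instances of a carboxylic acid group (-C(=O)OH) meeting every constraint; each maps to a distinct set of atoms, giving 4 matches.

4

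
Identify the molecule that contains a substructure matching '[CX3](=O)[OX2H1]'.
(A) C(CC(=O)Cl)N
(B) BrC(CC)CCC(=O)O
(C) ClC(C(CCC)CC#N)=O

[CX3](=O)[OX2H1] describes an sp2 carbon double-bonded to O and single-bonded to an -OH oxygen (a carboxylic acid).
(A) has an acyl chloride (-C(=O)Cl) but the carbonyl is bonded to Cl, not to an -OH oxygen.
(B) contains a carboxylic acid group (-C(=O)OH), which satisfies every atom and bond constraint.
(C) has an acyl chloride (-C(=O)Cl) but the carbonyl is bonded to Cl, not to an -OH oxygen.
So the answer is (B).

B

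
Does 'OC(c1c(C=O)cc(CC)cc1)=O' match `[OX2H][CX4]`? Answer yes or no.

No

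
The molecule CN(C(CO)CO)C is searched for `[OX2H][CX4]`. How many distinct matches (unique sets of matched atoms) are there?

2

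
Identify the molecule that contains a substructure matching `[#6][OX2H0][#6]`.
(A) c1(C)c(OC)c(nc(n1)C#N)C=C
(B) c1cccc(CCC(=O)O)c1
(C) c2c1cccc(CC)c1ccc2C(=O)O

[#6][OX2H0][#6] describes an aliphatic oxygen bridging two carbons with no H on the oxygen (an ether).
(A) contains a methoxy ether (-OCH3), which satisfies every atom and bond constraint.
(B) has a carboxylic acid group (-C(=O)OH) but the -OH oxygen has H1; the =O is OX1, not OX2.
(C) has a carboxylic acid group (-C(=O)OH) but the -OH oxygen has H1; the =O is OX1, not OX2.
So the answer is (A).

A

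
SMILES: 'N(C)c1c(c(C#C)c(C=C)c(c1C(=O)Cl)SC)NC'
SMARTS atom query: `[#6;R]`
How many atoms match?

The query [#6;R] means: carbon that is part of a ring.
Check the 19 heavy atoms by environment: 6× c (aromatic, in 6-ring) → match; 8× C (acyclic) → no; 1× O (acyclic) → no; 1× Cl (acyclic) → no; 2× N (acyclic) → no; 1× S (acyclic) → no.
That gives 6 matching atoms.

6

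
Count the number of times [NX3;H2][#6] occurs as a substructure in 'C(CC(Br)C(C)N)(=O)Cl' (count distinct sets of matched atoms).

[NX3;H2][#6] is the SMARTS for a primary amine: a trivalent nitrogen with two H attached to carbon.
Exactly one fragment in the molecule meets all constraints, giving 1 match.

1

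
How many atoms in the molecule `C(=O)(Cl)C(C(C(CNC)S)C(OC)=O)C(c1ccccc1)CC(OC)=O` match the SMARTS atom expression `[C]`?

12

The query [C] means: uppercase C matches aliphatic (non-aromatic) carbon only.
Check the 26 heavy atoms by environment: 12× C → match; 6× c (aromatic) → no; 1× S → no; 5× O → no; 1× Cl → no; 1× N → no.
That gives 12 matching atoms.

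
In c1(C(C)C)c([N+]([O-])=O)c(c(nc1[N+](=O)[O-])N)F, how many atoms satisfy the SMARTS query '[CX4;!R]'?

3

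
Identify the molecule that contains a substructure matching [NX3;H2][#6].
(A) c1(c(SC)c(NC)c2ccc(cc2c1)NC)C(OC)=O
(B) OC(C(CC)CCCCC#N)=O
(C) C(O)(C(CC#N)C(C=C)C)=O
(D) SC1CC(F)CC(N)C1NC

[NX3;H2][#6] describes a trivalent nitrogen with two H attached to carbon (a primary amine).
(A) has an N-methylamino group (-NHCH3) but the nitrogen bears two carbons and only one H (H1), not H2.
(B) has a nitrile (-C#N) but the nitrogen is NX1 (triple-bonded), not NX3 with two H.
(C) has a nitrile (-C#N) but the nitrogen is NX1 (triple-bonded), not NX3 with two H.
(D) contains a primary amino group (-NH2), which satisfies every atom and bond constraint.
So the answer is (D).

D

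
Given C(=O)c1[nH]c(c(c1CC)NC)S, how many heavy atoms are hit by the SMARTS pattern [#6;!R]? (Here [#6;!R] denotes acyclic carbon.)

The query [#6;!R] means: carbon not in any ring.
Check the 12 heavy atoms by environment: 1× n (aromatic, in 5-ring) → no; 4× c (aromatic, in 5-ring) → no; 4× C (acyclic) → match; 1× O (acyclic) → no; 1× S (acyclic) → no; 1× N (acyclic) → no.
That gives 4 matching atoms.

4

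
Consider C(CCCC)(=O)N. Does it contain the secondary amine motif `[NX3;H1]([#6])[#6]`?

No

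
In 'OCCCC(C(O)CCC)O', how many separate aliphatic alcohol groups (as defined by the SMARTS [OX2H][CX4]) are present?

3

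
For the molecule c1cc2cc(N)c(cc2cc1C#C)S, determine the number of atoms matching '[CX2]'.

The query [CX2] means: C with X2: aliphatic carbon with exactly 2 total connections.
Check the 14 heavy atoms by environment: 10× c (aromatic, X3) → no; 1× N (X3) → no; 1× S (X2) → no; 2× C (X2) → match.
That gives 2 matching atoms.

2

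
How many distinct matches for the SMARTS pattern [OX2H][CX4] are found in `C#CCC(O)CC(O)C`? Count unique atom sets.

2

[OX2H][CX4] is the SMARTS for an aliphatic alcohol: a hydroxyl oxygen bound to an sp3 (X4) carbon.
The molecule carries 2 separate instances of a hydroxyl group (-OH) meeting every constraint; each maps to a distinct set of atoms, giving 2 matches.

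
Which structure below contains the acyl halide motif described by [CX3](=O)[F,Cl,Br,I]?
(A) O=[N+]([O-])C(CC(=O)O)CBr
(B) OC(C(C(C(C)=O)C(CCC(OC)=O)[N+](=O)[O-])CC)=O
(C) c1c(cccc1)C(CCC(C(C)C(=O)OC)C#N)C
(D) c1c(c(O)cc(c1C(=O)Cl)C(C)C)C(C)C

D

[CX3](=O)[F,Cl,Br,I] describes a carbonyl carbon bonded to a halogen (an acyl halide).
(A) has a carboxylic acid group (-C(=O)OH) but the carbonyl is bonded to -OH, not to a halogen.
(B) has a methyl-ester group (-C(=O)OCH3) but the carbonyl is bonded to -O-C, not to a halogen.
(C) has a methyl-ester group (-C(=O)OCH3) but the carbonyl is bonded to -O-C, not to a halogen.
(D) contains an acyl chloride (-C(=O)Cl), which satisfies every atom and bond constraint.
So the answer is (D).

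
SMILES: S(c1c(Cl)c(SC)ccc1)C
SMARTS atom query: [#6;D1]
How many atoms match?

2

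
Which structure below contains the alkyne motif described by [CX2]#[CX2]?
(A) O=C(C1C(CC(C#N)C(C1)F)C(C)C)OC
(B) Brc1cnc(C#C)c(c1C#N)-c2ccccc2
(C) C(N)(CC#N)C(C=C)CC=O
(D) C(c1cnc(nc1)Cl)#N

[CX2]#[CX2] describes a carbon-carbon triple bond (an alkyne).
(A) has a nitrile (-C#N) but the triple bond is C#N, not C#C.
(B) contains an ethynyl group (-C#CH), which satisfies every atom and bond constraint.
(C) has a vinyl group (-CH=CH2) but the C=C is a double bond; both carbons are CX3, not CX2.
(D) has a nitrile (-C#N) but the triple bond is C#N, not C#C.
So the answer is (B).

B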